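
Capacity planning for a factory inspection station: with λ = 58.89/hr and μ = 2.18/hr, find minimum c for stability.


Stability requires cμ > λ ⇔ c > λ/μ.
λ/μ = 58.89/2.18 = 27.0138
Minimum integer c = ⌊27.0138⌋ + 1 = 28
Check: 28·2.18 = 61.04 > 58.89, while 27·2.18 = 58.86 ≤ 58.89

Final: 28 servers


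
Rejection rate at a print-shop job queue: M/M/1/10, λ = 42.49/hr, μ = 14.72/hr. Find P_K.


ρ = λ/μ = 42.49/14.72 = 2.8865
P_K = (1−ρ)ρ^K/(1−ρ^(K+1)) = (-1.8865·40159.584503)/(1 − 115922.604994)
= -75763.020492/-115921.604994 = 0.653571

Final: 0.653571


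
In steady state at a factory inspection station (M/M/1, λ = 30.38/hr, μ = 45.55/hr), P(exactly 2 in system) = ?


ρ = 30.38/45.55 = 0.6670
P_n = (1−ρ)·ρ^n = (1 − 0.6670)·0.6670^2 = 0.3330·0.444835 = 0.148148

Final: 0.148148


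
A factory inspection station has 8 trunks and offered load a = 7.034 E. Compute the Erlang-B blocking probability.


B(c,a) = (a^c/c!) / Σ_{k=0}^{c} a^k/k!
a^8/8! = 148.627232
Σ terms (k=0..8): 1.00000 + 7.03400 + 24.73858 + 58.00372 + 101.99954 + 143.49295 + 168.22157 + 169.03865 + 148.62723 = 822.156243
B = 148.627232/822.156243 = 0.180777

Final: 0.180777


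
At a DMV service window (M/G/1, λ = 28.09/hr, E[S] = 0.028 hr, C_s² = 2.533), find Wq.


ρ = λ·E[S] = 28.09·0.028 = 0.7865
E[S²] = E[S]²(1+C_s²) = 0.028²·(1+2.533) = 0.002770
Wq = λ·E[S²]/(2(1−ρ)) = 28.09·0.002770/(2·0.2135) = 0.18223 hr

Final: 0.18223 hr


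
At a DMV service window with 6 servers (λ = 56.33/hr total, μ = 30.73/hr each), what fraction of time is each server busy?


ρ = λ/(cμ) = 56.33/(6·30.73) = 56.33/184.38 = 0.3055

Final: 0.3055


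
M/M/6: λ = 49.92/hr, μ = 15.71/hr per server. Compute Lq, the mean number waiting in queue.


a = λ/μ = 3.1776; ρ = a/6 = 0.5296
P₀ = 0.040716
Lq = P₀·a^c·ρ / (c!·(1−ρ)²) = 0.040716·1029.41466·0.5296/(720·0.22128)
= 0.13933

Final: 0.13933


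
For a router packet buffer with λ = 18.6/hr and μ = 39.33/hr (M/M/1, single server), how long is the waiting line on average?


ρ = 18.6/39.33 = 0.4729
Lq = ρ²/(1−ρ) = 0.2237/0.5271 = 0.4243

Final: 0.4243


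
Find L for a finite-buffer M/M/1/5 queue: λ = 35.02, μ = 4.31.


ρ = 35.02/4.31 = 8.1253
L = ρ[1 − (K+1)ρ^K + Kρ^(K+1)] / [(1−ρ)(1−ρ^(K+1))]
Numerator: 8.1253·(1 − 6·35415.579944 + 5·287761.858384) = 9964179.759910
Denominator: (-7.1253)·(-287760.858384) = 2050379.573311
L = 9964179.759910/2050379.573311 = 4.8597

Final: 4.8597


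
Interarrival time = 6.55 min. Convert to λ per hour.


λ = 1/(interarrival time) in consistent units.
1 hour = 60 min, so λ = 60/6.55 = 9.1603 per hour

Final: 9.1603 /hr


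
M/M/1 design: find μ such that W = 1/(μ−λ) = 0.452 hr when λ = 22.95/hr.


W = 1/(μ−λ) ⇒ μ − λ = 1/W = 1/0.452 = 2.2124
μ = λ + 1/W = 22.95 + 2.2124 = 25.1624 per hr

Final: 25.1624 /hr


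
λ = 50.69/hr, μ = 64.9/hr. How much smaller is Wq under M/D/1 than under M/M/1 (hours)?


ρ = 50.69/64.9 = 0.7810
Wq(M/M/1) = ρ/(μ−λ) = 0.7810/14.21 = 0.05496 hr
Wq(M/D/1) = ρ/(2(μ−λ)) = 0.02748 hr
Savings = 0.05496 − 0.02748 = 0.02748 hr

Final: 0.02748 hr


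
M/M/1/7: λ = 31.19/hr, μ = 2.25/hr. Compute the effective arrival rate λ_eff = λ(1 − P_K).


ρ = 13.8622; P_K = (1−ρ)ρ^7/(1−ρ^8) = 0.927861
λ_eff = λ(1 − P_K) = 31.19·(1 − 0.927861) = 31.19·0.072139 = 2.2500 /hr

Final: 2.2500 /hr


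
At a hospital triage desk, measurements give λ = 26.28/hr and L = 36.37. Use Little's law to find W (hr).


W = L/λ = 36.37/26.28 = 1.3839 hr

Final: 1.3839 hr


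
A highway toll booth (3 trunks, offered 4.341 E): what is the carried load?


B(3,4.341) = 0.480116 (Erlang-B)
Carried load = a(1 − B) = 4.341·(1 − 0.480116) = 4.341·0.519884 = 2.2568 E

Final: 2.2568 Erlangs


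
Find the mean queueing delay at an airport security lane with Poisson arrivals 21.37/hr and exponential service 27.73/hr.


ρ = 21.37/27.73 = 0.7706
Wq = ρ/(μ−λ) = 0.7706/(27.73 − 21.37) = 0.7706/6.36 = 0.1212 hr

Final: 0.1212 hr


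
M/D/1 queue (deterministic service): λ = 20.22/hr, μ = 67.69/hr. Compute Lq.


ρ = 20.22/67.69 = 0.2987
M/D/1: Lq = ρ²/(2(1−ρ)) = 0.08923/(2·0.7013) = 0.06362

Final: 0.06362


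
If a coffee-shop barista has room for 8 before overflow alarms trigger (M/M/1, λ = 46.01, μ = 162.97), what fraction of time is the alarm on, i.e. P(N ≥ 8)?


ρ = 46.01/162.97 = 0.2823
P(N ≥ n) = ρ^n = 0.2823^8 = 0.00004036

Final: 0.00004036


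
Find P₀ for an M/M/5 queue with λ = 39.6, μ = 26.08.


a = λ/μ = 39.6/26.08 = 1.5184; ρ = a/c = 0.3037
Σ_{k=0}^{4} a^k/k! (terms k=0..4) = 1.00000 + 1.51840 + 1.15278 + 0.58346 + 0.22148 = 4.47612
Tail: a^5/(5!(1−ρ)) = 8.07120/(120·0.6963) = 0.09659
P₀ = 1/(4.47612 + 0.09659) = 1/4.57272 = 0.218688

Final: 0.218688


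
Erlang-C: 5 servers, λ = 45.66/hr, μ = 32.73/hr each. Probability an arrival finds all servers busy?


a = λ/μ = 1.3951; ρ = a/5 = 0.2790
P₀ = 0.247554 (from M/M/c formula)
C(c,a) = [a^c/(c!(1−ρ))]·P₀ = [5.28384/(120·0.7210)]·0.247554
= 0.06107·0.247554 = 0.015119

Final: 0.015119


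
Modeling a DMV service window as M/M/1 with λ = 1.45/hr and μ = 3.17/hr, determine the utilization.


ρ = λ/μ = 1.45/3.17 = 0.4574

Final: 0.4574


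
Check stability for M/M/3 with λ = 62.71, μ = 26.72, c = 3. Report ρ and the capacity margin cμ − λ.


Total capacity cμ = 3·26.72 = 80.16/hr
ρ = λ/(cμ) = 62.71/80.16 = 0.7823
Stable ⇔ ρ < 1: YES
Spare capacity = cμ − λ = 80.16 − 62.71 = 17.45/hr

Final: ρ = 0.7823; stable; margin = 17.45/hr


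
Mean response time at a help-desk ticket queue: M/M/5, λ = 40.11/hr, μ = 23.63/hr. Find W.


a = 1.6974; ρ = 0.3395; P₀ = 0.182588
Lq = P₀·a^c·ρ/(c!(1−ρ)²) = 0.01668
Wq = Lq/λ = 0.01668/40.11 = 0.0004159 hr
W = Wq + 1/μ = 0.0004159 + 0.04232 = 0.04274 hr

Final: 0.04274 hr


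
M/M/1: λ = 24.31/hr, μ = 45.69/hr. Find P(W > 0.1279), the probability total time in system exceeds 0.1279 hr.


W ~ Exponential(μ−λ) for M/M/1.
μ − λ = 45.69 − 24.31 = 21.3800
P(W > t) = e^{−(μ−λ)t} = e^{−2.7345} = 0.064926

Final: 0.064926


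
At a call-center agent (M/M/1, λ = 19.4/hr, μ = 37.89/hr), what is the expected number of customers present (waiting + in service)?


ρ = λ/μ = 19.4/37.89 = 0.5120
L = ρ/(1−ρ) = 0.5120/(1 − 0.5120) = 0.5120/0.4880 = 1.0492

Final: 1.0492


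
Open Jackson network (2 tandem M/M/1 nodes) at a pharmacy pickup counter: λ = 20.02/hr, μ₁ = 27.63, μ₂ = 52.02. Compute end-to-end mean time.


Each node sees arrival rate λ = 20.02/hr (tandem ⇒ throughput preserved).
W₁ = 1/(μ₁−λ) = 1/(27.63−20.02) = 0.13141 hr
W₂ = 1/(μ₂−λ) = 1/(52.02−20.02) = 0.03125 hr
W_total = W₁ + W₂ = 0.13141 + 0.03125 = 0.16266 hr

Final: 0.16266 hr


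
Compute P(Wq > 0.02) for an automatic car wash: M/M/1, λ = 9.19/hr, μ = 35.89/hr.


ρ = 9.19/35.89 = 0.2561
P(Wq > t) = ρ·e^{−(μ−λ)t} = 0.2561·e^{−0.5340}
= 0.2561·0.586255 = 0.150117

Final: 0.150117


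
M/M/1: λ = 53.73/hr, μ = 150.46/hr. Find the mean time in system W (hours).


W = 1/(μ−λ) = 1/(150.46 − 53.73) = 1/96.73 = 0.01034 hr

Final: 0.01034 hr


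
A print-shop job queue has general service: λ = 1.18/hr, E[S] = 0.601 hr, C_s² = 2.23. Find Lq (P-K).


ρ = λ·E[S] = 1.18·0.601 = 0.7092
Lq = ρ²(1+C_s²)/(2(1−ρ)) = 0.5029·(1+2.23)/(2·0.2908)
= 0.5029·3.2300/0.5816 = 2.79294

Final: 2.79294


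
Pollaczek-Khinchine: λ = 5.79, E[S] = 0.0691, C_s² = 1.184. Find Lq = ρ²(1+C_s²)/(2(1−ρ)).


ρ = λ·E[S] = 5.79·0.0691 = 0.4001
Lq = ρ²(1+C_s²)/(2(1−ρ)) = 0.1601·(1+1.184)/(2·0.5999)
= 0.1601·2.1840/1.1998 = 0.29137

Final: 0.29137


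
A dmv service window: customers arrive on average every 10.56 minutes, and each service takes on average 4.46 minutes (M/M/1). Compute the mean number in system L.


λ = 60/10.56 = 5.6818 /hr
μ = 60/4.46 = 13.4529 /hr
ρ = λ/μ = 5.6818/13.4529 = 0.4223
L = ρ/(1−ρ) = 0.4223/0.5777 = 0.7311

Final: 0.7311


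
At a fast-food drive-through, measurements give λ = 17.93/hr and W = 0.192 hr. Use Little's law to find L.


L = λW = 17.93·0.192 = 3.4426

Final: 3.4426


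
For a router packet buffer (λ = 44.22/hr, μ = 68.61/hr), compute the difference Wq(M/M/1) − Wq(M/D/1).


ρ = 44.22/68.61 = 0.6445
Wq(M/M/1) = ρ/(μ−λ) = 0.6445/24.39 = 0.02643 hr
Wq(M/D/1) = ρ/(2(μ−λ)) = 0.01321 hr
Savings = 0.02643 − 0.01321 = 0.01321 hr

Final: 0.01321 hr


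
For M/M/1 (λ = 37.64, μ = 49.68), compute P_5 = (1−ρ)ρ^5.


ρ = 37.64/49.68 = 0.7576
P_n = (1−ρ)·ρ^n = (1 − 0.7576)·0.7576^5 = 0.2424·0.249655 = 0.060504

Final: 0.060504


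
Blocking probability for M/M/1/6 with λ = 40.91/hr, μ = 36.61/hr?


ρ = λ/μ = 40.91/36.61 = 1.1175
P_K = (1−ρ)ρ^K/(1−ρ^(K+1)) = (-0.1175·1.947056)/(1 − 2.175746)
= -0.228690/-1.175746 = 0.194506

Final: 0.194506


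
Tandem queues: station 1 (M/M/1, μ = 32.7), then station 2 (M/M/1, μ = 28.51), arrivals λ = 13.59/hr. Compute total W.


Each node sees arrival rate λ = 13.59/hr (tandem ⇒ throughput preserved).
W₁ = 1/(μ₁−λ) = 1/(32.7−13.59) = 0.05233 hr
W₂ = 1/(μ₂−λ) = 1/(28.51−13.59) = 0.06702 hr
W_total = W₁ + W₂ = 0.05233 + 0.06702 = 0.11935 hr

Final: 0.11935 hr


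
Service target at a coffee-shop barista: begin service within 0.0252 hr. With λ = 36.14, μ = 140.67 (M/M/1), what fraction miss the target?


ρ = 36.14/140.67 = 0.2569
P(Wq > t) = ρ·e^{−(μ−λ)t} = 0.2569·e^{−2.6342}
= 0.2569·0.071780 = 0.018441

Final: 0.018441


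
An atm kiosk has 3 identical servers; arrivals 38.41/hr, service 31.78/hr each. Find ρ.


ρ = λ/(cμ) = 38.41/(3·31.78) = 38.41/95.34 = 0.4029

Final: 0.4029


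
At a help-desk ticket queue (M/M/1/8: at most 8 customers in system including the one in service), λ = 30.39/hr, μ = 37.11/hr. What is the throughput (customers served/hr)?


ρ = 0.8189; P_K = (1−ρ)ρ^8/(1−ρ^9) = 0.043898
λ_eff = λ(1 − P_K) = 30.39·(1 − 0.043898) = 30.39·0.956102 = 29.0560 /hr

Final: 29.0560 /hr


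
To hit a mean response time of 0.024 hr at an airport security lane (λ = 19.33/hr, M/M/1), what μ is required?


W = 1/(μ−λ) ⇒ μ − λ = 1/W = 1/0.024 = 41.6667
μ = λ + 1/W = 19.33 + 41.6667 = 60.9967 per hr

Final: 60.9967 /hr


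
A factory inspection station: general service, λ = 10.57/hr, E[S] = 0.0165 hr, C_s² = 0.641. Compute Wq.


ρ = λ·E[S] = 10.57·0.0165 = 0.1744
E[S²] = E[S]²(1+C_s²) = 0.0165²·(1+0.641) = 0.0004468
Wq = λ·E[S²]/(2(1−ρ)) = 10.57·0.0004468/(2·0.8256) = 0.002860 hr

Final: 0.002860 hr


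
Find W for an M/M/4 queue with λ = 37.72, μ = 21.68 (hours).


a = 1.7399; ρ = 0.4350; P₀ = 0.172209
Lq = P₀·a^c·ρ/(c!(1−ρ)²) = 0.08958
Wq = Lq/λ = 0.08958/37.72 = 0.002375 hr
W = Wq + 1/μ = 0.002375 + 0.04613 = 0.04850 hr

Final: 0.04850 hr


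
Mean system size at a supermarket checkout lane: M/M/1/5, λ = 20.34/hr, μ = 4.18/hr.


ρ = 20.34/4.18 = 4.8660
L = ρ[1 − (K+1)ρ^K + Kρ^(K+1)] / [(1−ρ)(1−ρ^(K+1))]
Numerator: 4.8660·(1 − 6·2728.181968 + 5·13275.411776) = 243345.069436
Denominator: (-3.8660)·(-13274.411776) = 51319.257008
L = 243345.069436/51319.257008 = 4.7418

Final: 4.7418


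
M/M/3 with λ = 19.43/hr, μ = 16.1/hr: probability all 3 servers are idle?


a = λ/μ = 19.43/16.1 = 1.2068; ρ = a/c = 0.4023
Σ_{k=0}^{2} a^k/k! (terms k=0..2) = 1.00000 + 1.20683 + 0.72822 = 2.93505
Tail: a^3/(3!(1−ρ)) = 1.75768/(6·0.5977) = 0.49011
P₀ = 1/(2.93505 + 0.49011) = 1/3.42516 = 0.291957

Final: 0.291957


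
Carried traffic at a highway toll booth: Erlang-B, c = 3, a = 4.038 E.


B(3,4.038) = 0.454123 (Erlang-B)
Carried load = a(1 − B) = 4.038·(1 − 0.454123) = 4.038·0.545877 = 2.2043 E

Final: 2.2043 Erlangs


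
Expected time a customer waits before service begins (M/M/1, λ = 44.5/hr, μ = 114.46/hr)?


ρ = 44.5/114.46 = 0.3888
Wq = ρ/(μ−λ) = 0.3888/(114.46 − 44.5) = 0.3888/69.96 = 0.005557 hr

Final: 0.005557 hr


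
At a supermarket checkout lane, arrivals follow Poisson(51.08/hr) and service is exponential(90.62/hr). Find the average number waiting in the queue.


ρ = 51.08/90.62 = 0.5637
Lq = ρ²/(1−ρ) = 0.3177/0.4363 = 0.7282

Final: 0.7282


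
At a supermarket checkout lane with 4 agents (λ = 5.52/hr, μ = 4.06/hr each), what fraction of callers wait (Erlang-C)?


a = λ/μ = 1.3596; ρ = a/4 = 0.3399
P₀ = 0.255204 (from M/M/c formula)
C(c,a) = [a^c/(c!(1−ρ))]·P₀ = [3.41706/(24·0.6601)]·0.255204
= 0.21569·0.255204 = 0.055045

Final: 0.055045


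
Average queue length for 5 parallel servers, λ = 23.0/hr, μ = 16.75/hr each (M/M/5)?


a = λ/μ = 1.3731; ρ = a/5 = 0.2746
P₀ = 0.253062
Lq = P₀·a^c·ρ / (c!·(1−ρ)²) = 0.253062·4.88163·0.2746/(120·0.52617)
= 0.005373

Final: 0.005373


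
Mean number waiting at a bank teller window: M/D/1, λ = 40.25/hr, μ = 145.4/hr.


ρ = 40.25/145.4 = 0.2768
M/D/1: Lq = ρ²/(2(1−ρ)) = 0.07663/(2·0.7232) = 0.05298

Final: 0.05298


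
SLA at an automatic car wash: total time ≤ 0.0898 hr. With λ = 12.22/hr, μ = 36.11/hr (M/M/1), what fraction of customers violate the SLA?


W ~ Exponential(μ−λ) for M/M/1.
μ − λ = 36.11 − 12.22 = 23.8900
P(W > t) = e^{−(μ−λ)t} = e^{−2.1453} = 0.117030

Final: 0.117030


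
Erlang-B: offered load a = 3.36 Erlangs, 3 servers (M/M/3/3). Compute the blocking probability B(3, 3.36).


B(c,a) = (a^c/c!) / Σ_{k=0}^{c} a^k/k!
a^3/3! = 6.322176
Σ terms (k=0..3): 1.00000 + 3.36000 + 5.64480 + 6.32218 = 16.326976
B = 6.322176/16.326976 = 0.387223

Final: 0.387223


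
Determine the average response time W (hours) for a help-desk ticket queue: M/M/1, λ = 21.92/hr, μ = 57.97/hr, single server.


W = 1/(μ−λ) = 1/(57.97 − 21.92) = 1/36.05 = 0.02774 hr

Final: 0.02774 hr


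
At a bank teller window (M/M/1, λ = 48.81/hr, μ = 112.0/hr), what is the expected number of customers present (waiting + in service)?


ρ = λ/μ = 48.81/112.0 = 0.4358
L = ρ/(1−ρ) = 0.4358/(1 − 0.4358) = 0.4358/0.5642 = 0.7724

Final: 0.7724


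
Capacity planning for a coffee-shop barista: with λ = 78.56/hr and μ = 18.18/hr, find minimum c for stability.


Stability requires cμ > λ ⇔ c > λ/μ.
λ/μ = 78.56/18.18 = 4.3212
Minimum integer c = ⌊4.3212⌋ + 1 = 5
Check: 5·18.18 = 90.90 > 78.56, while 4·18.18 = 72.72 ≤ 78.56

Final: 5 servers


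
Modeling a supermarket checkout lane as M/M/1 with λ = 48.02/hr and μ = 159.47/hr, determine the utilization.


ρ = λ/μ = 48.02/159.47 = 0.3011

Final: 0.3011


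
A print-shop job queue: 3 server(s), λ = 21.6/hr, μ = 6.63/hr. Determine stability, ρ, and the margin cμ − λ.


Total capacity cμ = 3·6.63 = 19.89/hr
ρ = λ/(cμ) = 21.6/19.89 = 1.0860
Stable ⇔ ρ < 1: NO
Spare capacity = cμ − λ = 19.89 − 21.6 = -1.71/hr

Final: ρ = 1.0860; unstable; margin = -1.71/hr


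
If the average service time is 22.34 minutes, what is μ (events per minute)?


μ = 1/(service time) in consistent units.
1 minute = 1 min, so μ = 1/22.34 = 0.04476 per minute

Final: 0.04476 /min


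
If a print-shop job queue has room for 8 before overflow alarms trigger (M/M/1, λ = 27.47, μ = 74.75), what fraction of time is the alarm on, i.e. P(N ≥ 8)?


ρ = 27.47/74.75 = 0.3675
P(N ≥ n) = ρ^n = 0.3675^8 = 0.0003326

Final: 0.0003326


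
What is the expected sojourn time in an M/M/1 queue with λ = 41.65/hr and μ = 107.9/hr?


W = 1/(μ−λ) = 1/(107.9 − 41.65) = 1/66.25 = 0.01509 hr

Final: 0.01509 hr


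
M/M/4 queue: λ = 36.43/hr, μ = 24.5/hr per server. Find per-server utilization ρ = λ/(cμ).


ρ = λ/(cμ) = 36.43/(4·24.5) = 36.43/98.00 = 0.3717

Final: 0.3717


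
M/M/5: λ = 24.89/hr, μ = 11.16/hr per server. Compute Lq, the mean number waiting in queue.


a = λ/μ = 2.2303; ρ = a/5 = 0.4461
P₀ = 0.106073
Lq = P₀·a^c·ρ / (c!·(1−ρ)²) = 0.106073·55.18277·0.4461/(120·0.30685)
= 0.07091

Final: 0.07091


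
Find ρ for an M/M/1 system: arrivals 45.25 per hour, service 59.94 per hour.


ρ = λ/μ = 45.25/59.94 = 0.7549

Final: 0.7549


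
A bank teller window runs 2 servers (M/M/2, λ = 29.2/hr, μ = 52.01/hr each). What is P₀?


a = λ/μ = 29.2/52.01 = 0.5614; ρ = a/c = 0.2807
Σ_{k=0}^{1} a^k/k! (terms k=0..1) = 1.00000 + 0.56143 = 1.56143
Tail: a^2/(2!(1−ρ)) = 0.31520/(2·0.7193) = 0.21911
P₀ = 1/(1.56143 + 0.21911) = 1/1.78054 = 0.561627

Final: 0.561627


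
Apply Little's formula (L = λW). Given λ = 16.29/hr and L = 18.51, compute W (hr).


W = L/λ = 18.51/16.29 = 1.1363 hr

Final: 1.1363 hr


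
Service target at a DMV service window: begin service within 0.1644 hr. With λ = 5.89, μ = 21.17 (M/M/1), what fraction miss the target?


ρ = 5.89/21.17 = 0.2782
P(Wq > t) = ρ·e^{−(μ−λ)t} = 0.2782·e^{−2.5120}
= 0.2782·0.081103 = 0.022565

Final: 0.022565


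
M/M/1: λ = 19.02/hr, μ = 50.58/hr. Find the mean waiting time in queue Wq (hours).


ρ = 19.02/50.58 = 0.3760
Wq = ρ/(μ−λ) = 0.3760/(50.58 − 19.02) = 0.3760/31.56 = 0.01192 hr

Final: 0.01192 hr


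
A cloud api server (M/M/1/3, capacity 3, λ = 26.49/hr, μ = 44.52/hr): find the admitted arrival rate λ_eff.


ρ = 0.5950; P_K = (1−ρ)ρ^3/(1−ρ^4) = 0.097540
λ_eff = λ(1 − P_K) = 26.49·(1 − 0.097540) = 26.49·0.902460 = 23.9062 /hr

Final: 23.9062 /hr


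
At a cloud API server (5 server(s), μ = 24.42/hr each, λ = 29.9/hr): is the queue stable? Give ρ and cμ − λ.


Total capacity cμ = 5·24.42 = 122.10/hr
ρ = λ/(cμ) = 29.9/122.10 = 0.2449
Stable ⇔ ρ < 1: YES
Spare capacity = cμ − λ = 122.10 − 29.9 = 92.20/hr

Final: ρ = 0.2449; stable; margin = 92.20/hr


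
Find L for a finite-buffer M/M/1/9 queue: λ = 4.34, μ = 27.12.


ρ = 4.34/27.12 = 0.1600
L = ρ[1 − (K+1)ρ^K + Kρ^(K+1)] / [(1−ρ)(1−ρ^(K+1))]
Numerator: 0.1600·(1 − 10·0.00000006883 + 9·0.00000001102) = 0.160029
Denominator: (0.8400)·(1.000000) = 0.839970
L = 0.160029/0.839970 = 0.1905

Final: 0.1905


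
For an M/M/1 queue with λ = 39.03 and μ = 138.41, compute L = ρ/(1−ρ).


ρ = λ/μ = 39.03/138.41 = 0.2820
L = ρ/(1−ρ) = 0.2820/(1 − 0.2820) = 0.2820/0.7180 = 0.3927

Final: 0.3927


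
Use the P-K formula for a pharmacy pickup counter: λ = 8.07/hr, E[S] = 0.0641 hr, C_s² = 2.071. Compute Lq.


ρ = λ·E[S] = 8.07·0.0641 = 0.5173
Lq = ρ²(1+C_s²)/(2(1−ρ)) = 0.2676·(1+2.071)/(2·0.4827)
= 0.2676·3.0710/0.9654 = 0.85118

Final: 0.85118


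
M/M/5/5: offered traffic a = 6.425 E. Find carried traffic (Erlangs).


B(5,6.425) = 0.389060 (Erlang-B)
Carried load = a(1 − B) = 6.425·(1 − 0.389060) = 6.425·0.610940 = 3.9253 E

Final: 3.9253 Erlangs


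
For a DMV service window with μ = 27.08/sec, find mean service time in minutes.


Mean service time = 1/μ = 1/27.08 second = 0.03693 second
In minutes: 0.03693 × 0.0166667 = 0.0006155 min

Final: 0.0006155 min


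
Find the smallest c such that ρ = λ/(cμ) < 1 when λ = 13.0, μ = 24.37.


Stability requires cμ > λ ⇔ c > λ/μ.
λ/μ = 13.0/24.37 = 0.5334
Minimum integer c = ⌊0.5334⌋ + 1 = 1
Check: 1·24.37 = 24.37 > 13.0, while 0·24.37 = 0.00 ≤ 13.0

Final: 1 servers


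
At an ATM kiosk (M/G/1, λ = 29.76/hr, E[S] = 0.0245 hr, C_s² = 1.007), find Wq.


ρ = λ·E[S] = 29.76·0.0245 = 0.7291
E[S²] = E[S]²(1+C_s²) = 0.0245²·(1+1.007) = 0.001205
Wq = λ·E[S²]/(2(1−ρ)) = 29.76·0.001205/(2·0.2709) = 0.06618 hr

Final: 0.06618 hr


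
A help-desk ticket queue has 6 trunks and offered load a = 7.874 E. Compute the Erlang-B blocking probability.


B(c,a) = (a^c/c!) / Σ_{k=0}^{c} a^k/k!
a^6/6! = 331.009125
Σ terms (k=0..6): 1.00000 + 7.87400 + 30.99994 + 81.36450 + 160.16603 + 252.22946 + 331.00913 = 864.643051
B = 331.009125/864.643051 = 0.382827

Final: 0.382827


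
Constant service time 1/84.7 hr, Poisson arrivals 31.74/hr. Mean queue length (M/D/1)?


ρ = 31.74/84.7 = 0.3747
M/D/1: Lq = ρ²/(2(1−ρ)) = 0.1404/(2·0.6253) = 0.11229

Final: 0.11229


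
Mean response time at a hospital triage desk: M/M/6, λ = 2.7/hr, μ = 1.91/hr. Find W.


a = 1.4136; ρ = 0.2356; P₀ = 0.243221
Lq = P₀·a^c·ρ/(c!(1−ρ)²) = 0.001087
Wq = Lq/λ = 0.001087/2.7 = 0.0004026 hr
W = Wq + 1/μ = 0.0004026 + 0.52356 = 0.52396 hr

Final: 0.52396 hr


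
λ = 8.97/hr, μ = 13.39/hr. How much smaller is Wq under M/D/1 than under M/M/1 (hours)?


ρ = 8.97/13.39 = 0.6699
Wq(M/M/1) = ρ/(μ−λ) = 0.6699/4.42 = 0.15156 hr
Wq(M/D/1) = ρ/(2(μ−λ)) = 0.07578 hr
Savings = 0.15156 − 0.07578 = 0.07578 hr

Final: 0.07578 hr


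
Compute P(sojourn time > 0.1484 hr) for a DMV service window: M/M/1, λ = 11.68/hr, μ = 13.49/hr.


W ~ Exponential(μ−λ) for M/M/1.
μ − λ = 13.49 − 11.68 = 1.8100
P(W > t) = e^{−(μ−λ)t} = e^{−0.2686} = 0.764446

Final: 0.764446


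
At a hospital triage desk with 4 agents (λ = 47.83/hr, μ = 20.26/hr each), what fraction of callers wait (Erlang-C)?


a = λ/μ = 2.3608; ρ = a/4 = 0.5902
P₀ = 0.086965 (from M/M/c formula)
C(c,a) = [a^c/(c!(1−ρ))]·P₀ = [31.06303/(24·0.4098)]·0.086965
= 3.15837·0.086965 = 0.274668

Final: 0.274668


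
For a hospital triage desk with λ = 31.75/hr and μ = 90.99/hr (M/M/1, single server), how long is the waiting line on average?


ρ = 31.75/90.99 = 0.3489
Lq = ρ²/(1−ρ) = 0.1218/0.6511 = 0.1870

Final: 0.1870


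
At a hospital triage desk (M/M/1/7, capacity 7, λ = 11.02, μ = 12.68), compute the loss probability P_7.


ρ = λ/μ = 11.02/12.68 = 0.8691
P_K = (1−ρ)ρ^K/(1−ρ^(K+1)) = (0.1309·0.374487)/(1 − 0.325461)
= 0.049026/0.674539 = 0.072681

Final: 0.072681


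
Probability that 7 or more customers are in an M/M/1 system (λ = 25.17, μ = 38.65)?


ρ = 25.17/38.65 = 0.6512
P(N ≥ n) = ρ^n = 0.6512^7 = 0.049675

Final: 0.049675


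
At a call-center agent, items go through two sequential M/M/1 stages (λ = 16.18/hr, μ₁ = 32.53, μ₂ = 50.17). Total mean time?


Each node sees arrival rate λ = 16.18/hr (tandem ⇒ throughput preserved).
W₁ = 1/(μ₁−λ) = 1/(32.53−16.18) = 0.06116 hr
W₂ = 1/(μ₂−λ) = 1/(50.17−16.18) = 0.02942 hr
W_total = W₁ + W₂ = 0.06116 + 0.02942 = 0.09058 hr

Final: 0.09058 hr


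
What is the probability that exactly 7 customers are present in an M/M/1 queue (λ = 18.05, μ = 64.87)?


ρ = 18.05/64.87 = 0.2782
P_n = (1−ρ)·ρ^n = (1 − 0.2782)·0.2782^7 = 0.7218·0.0001291 = 0.00009320

Final: 0.00009320


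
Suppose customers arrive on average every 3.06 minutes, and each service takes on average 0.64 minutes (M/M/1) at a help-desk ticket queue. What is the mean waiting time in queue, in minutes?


λ = 60/3.06 = 19.6078 /hr
μ = 60/0.64 = 93.7500 /hr
ρ = λ/μ = 19.6078/93.7500 = 0.2092
Wq = ρ/(μ−λ) = 0.2092/(93.7500−19.6078) = 0.002821 hr
In minutes: 0.002821·60 = 0.1693 min

Final: 0.1693 min


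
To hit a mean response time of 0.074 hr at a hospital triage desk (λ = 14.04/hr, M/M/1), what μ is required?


W = 1/(μ−λ) ⇒ μ − λ = 1/W = 1/0.074 = 13.5135
μ = λ + 1/W = 14.04 + 13.5135 = 27.5535 per hr

Final: 27.5535 /hr


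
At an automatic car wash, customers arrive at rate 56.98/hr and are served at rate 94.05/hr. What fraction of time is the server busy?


ρ = λ/μ = 56.98/94.05 = 0.6058

Final: 0.6058


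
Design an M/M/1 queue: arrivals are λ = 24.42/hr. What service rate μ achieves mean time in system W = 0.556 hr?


W = 1/(μ−λ) ⇒ μ − λ = 1/W = 1/0.556 = 1.7986
μ = λ + 1/W = 24.42 + 1.7986 = 26.2186 per hr

Final: 26.2186 /hr


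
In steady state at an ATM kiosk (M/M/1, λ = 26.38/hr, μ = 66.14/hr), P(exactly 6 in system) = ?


ρ = 26.38/66.14 = 0.3989
P_n = (1−ρ)·ρ^n = (1 − 0.3989)·0.3989^6 = 0.6011·0.004026 = 0.002420

Final: 0.002420


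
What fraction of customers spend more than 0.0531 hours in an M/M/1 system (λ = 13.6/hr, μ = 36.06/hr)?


W ~ Exponential(μ−λ) for M/M/1.
μ − λ = 36.06 − 13.6 = 22.4600
P(W > t) = e^{−(μ−λ)t} = e^{−1.1926} = 0.303423

Final: 0.303423


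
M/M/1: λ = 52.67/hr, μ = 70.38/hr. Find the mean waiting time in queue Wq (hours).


ρ = 52.67/70.38 = 0.7484
Wq = ρ/(μ−λ) = 0.7484/(70.38 − 52.67) = 0.7484/17.71 = 0.04226 hr

Final: 0.04226 hr


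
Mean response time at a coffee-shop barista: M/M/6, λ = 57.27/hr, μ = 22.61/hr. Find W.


a = 2.5330; ρ = 0.4222; P₀ = 0.078938
Lq = P₀·a^c·ρ/(c!(1−ρ)²) = 0.03661
Wq = Lq/λ = 0.03661/57.27 = 0.0006392 hr
W = Wq + 1/μ = 0.0006392 + 0.04423 = 0.04487 hr

Final: 0.04487 hr


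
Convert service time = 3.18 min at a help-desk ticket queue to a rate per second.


μ = 1/(service time) in consistent units.
1 second = 0.0166667 min, so μ = 0.0166667/3.18 = 0.005241 per second

Final: 0.005241 /sec


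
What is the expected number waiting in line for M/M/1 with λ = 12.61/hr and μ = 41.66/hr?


ρ = 12.61/41.66 = 0.3027
Lq = ρ²/(1−ρ) = 0.09162/0.6973 = 0.1314

Final: 0.1314


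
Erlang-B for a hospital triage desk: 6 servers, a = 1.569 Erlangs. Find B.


B(c,a) = (a^c/c!) / Σ_{k=0}^{c} a^k/k!
a^6/6! = 0.020721
Σ terms (k=0..6): 1.00000 + 1.56900 + 1.23088 + 0.64375 + 0.25251 + 0.07924 + 0.02072 = 4.796101
B = 0.020721/4.796101 = 0.004320

Final: 0.004320


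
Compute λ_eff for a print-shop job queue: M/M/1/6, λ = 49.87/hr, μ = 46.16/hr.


ρ = 1.0804; P_K = (1−ρ)ρ^6/(1−ρ^7) = 0.178010
λ_eff = λ(1 − P_K) = 49.87·(1 − 0.178010) = 49.87·0.821990 = 40.9926 /hr

Final: 40.9926 /hr


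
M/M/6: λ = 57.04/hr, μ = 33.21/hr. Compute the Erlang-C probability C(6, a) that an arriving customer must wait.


a = λ/μ = 1.7176; ρ = a/6 = 0.2863
P₀ = 0.179400 (from M/M/c formula)
C(c,a) = [a^c/(c!(1−ρ))]·P₀ = [25.67224/(720·0.7137)]·0.179400
= 0.04996·0.179400 = 0.008962

Final: 0.008962


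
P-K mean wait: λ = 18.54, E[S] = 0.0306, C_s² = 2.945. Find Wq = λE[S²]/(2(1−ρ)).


ρ = λ·E[S] = 18.54·0.0306 = 0.5673
E[S²] = E[S]²(1+C_s²) = 0.0306²·(1+2.945) = 0.003694
Wq = λ·E[S²]/(2(1−ρ)) = 18.54·0.003694/(2·0.4327) = 0.07914 hr

Final: 0.07914 hr


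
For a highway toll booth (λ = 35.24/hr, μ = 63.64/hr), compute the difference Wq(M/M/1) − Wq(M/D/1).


ρ = 35.24/63.64 = 0.5537
Wq(M/M/1) = ρ/(μ−λ) = 0.5537/28.40 = 0.01950 hr
Wq(M/D/1) = ρ/(2(μ−λ)) = 0.009749 hr
Savings = 0.01950 − 0.009749 = 0.009749 hr

Final: 0.009749 hr


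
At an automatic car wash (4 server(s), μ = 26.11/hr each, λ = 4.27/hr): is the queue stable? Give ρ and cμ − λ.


Total capacity cμ = 4·26.11 = 104.44/hr
ρ = λ/(cμ) = 4.27/104.44 = 0.04088
Stable ⇔ ρ < 1: YES
Spare capacity = cμ − λ = 104.44 − 4.27 = 100.17/hr

Final: ρ = 0.04088; stable; margin = 100.17/hr


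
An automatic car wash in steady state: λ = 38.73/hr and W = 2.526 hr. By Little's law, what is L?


L = λW = 38.73·2.526 = 97.8320

Final: 97.8320


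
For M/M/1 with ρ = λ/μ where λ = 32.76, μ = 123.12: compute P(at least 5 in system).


ρ = 32.76/123.12 = 0.2661
P(N ≥ n) = ρ^n = 0.2661^5 = 0.001334

Final: 0.001334


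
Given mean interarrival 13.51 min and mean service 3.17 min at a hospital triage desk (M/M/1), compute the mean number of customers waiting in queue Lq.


λ = 60/13.51 = 4.4412 /hr
μ = 60/3.17 = 18.9274 /hr
ρ = λ/μ = 4.4412/18.9274 = 0.2346
Lq = ρ²/(1−ρ) = 0.05506/0.7654 = 0.07194

Final: 0.07194


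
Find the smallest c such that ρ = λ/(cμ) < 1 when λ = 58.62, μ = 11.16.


Stability requires cμ > λ ⇔ c > λ/μ.
λ/μ = 58.62/11.16 = 5.2527
Minimum integer c = ⌊5.2527⌋ + 1 = 6
Check: 6·11.16 = 66.96 > 58.62, while 5·11.16 = 55.80 ≤ 58.62

Final: 6 servers


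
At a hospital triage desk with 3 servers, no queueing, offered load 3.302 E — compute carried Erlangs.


B(3,3.302) = 0.380881 (Erlang-B)
Carried load = a(1 − B) = 3.302·(1 − 0.380881) = 3.302·0.619119 = 2.0443 E

Final: 2.0443 Erlangs


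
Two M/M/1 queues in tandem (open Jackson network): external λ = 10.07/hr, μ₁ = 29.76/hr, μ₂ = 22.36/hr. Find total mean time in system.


Each node sees arrival rate λ = 10.07/hr (tandem ⇒ throughput preserved).
W₁ = 1/(μ₁−λ) = 1/(29.76−10.07) = 0.05079 hr
W₂ = 1/(μ₂−λ) = 1/(22.36−10.07) = 0.08137 hr
W_total = W₁ + W₂ = 0.05079 + 0.08137 = 0.13215 hr

Final: 0.13215 hr


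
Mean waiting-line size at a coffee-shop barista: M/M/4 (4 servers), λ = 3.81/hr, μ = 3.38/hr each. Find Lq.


a = λ/μ = 1.1272; ρ = a/4 = 0.2818
P₀ = 0.323111
Lq = P₀·a^c·ρ / (c!·(1−ρ)²) = 0.323111·1.61448·0.2818/(24·0.51580)
= 0.01188

Final: 0.01188


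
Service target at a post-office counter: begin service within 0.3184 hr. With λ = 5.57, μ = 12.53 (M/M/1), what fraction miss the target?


ρ = 5.57/12.53 = 0.4445
P(Wq > t) = ρ·e^{−(μ−λ)t} = 0.4445·e^{−2.2161}
= 0.4445·0.109037 = 0.048471

Final: 0.048471


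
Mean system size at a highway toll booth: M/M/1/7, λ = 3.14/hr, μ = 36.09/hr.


ρ = 3.14/36.09 = 0.08700
L = ρ[1 − (K+1)ρ^K + Kρ^(K+1)] / [(1−ρ)(1−ρ^(K+1))]
Numerator: 0.08700·(1 − 8·0.00000003774 + 7·0.000000003284) = 0.087005
Denominator: (0.9130)·(1.000000) = 0.912995
L = 0.087005/0.912995 = 0.09530

Final: 0.09530


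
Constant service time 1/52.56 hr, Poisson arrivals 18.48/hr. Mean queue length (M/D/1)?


ρ = 18.48/52.56 = 0.3516
M/D/1: Lq = ρ²/(2(1−ρ)) = 0.1236/(2·0.6484) = 0.09533

Final: 0.09533


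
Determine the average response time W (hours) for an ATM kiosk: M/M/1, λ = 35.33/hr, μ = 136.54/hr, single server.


W = 1/(μ−λ) = 1/(136.54 − 35.33) = 1/101.21 = 0.009880 hr

Final: 0.009880 hr


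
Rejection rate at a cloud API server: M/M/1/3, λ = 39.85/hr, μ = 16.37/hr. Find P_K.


ρ = λ/μ = 39.85/16.37 = 2.4343
P_K = (1−ρ)ρ^K/(1−ρ^(K+1)) = (-1.4343·14.425768)/(1 − 35.117095)
= -20.691327/-34.117095 = 0.606480

Final: 0.606480


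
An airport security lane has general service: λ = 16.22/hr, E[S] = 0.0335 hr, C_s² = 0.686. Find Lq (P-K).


ρ = λ·E[S] = 16.22·0.0335 = 0.5434
Lq = ρ²(1+C_s²)/(2(1−ρ)) = 0.2953·(1+0.686)/(2·0.4566)
= 0.2953·1.6860/0.9133 = 0.54507

Final: 0.54507


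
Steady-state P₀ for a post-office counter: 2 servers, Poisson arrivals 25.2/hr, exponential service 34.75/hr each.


a = λ/μ = 25.2/34.75 = 0.7252; ρ = a/c = 0.3626
Σ_{k=0}^{1} a^k/k! (terms k=0..1) = 1.00000 + 0.72518 = 1.72518
Tail: a^2/(2!(1−ρ)) = 0.52589/(2·0.6374) = 0.41252
P₀ = 1/(1.72518 + 0.41252) = 1/2.13770 = 0.467793

Final: 0.467793


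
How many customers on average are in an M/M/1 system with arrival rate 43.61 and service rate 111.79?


ρ = λ/μ = 43.61/111.79 = 0.3901
L = ρ/(1−ρ) = 0.3901/(1 − 0.3901) = 0.3901/0.6099 = 0.6396

Final: 0.6396


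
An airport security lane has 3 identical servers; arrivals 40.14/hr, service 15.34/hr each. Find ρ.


ρ = λ/(cμ) = 40.14/(3·15.34) = 40.14/46.02 = 0.8722

Final: 0.8722


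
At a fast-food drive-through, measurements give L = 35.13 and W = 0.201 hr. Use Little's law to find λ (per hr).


λ = L/W = 35.13/0.201 = 174.7761 /hr

Final: 174.7761 /hr


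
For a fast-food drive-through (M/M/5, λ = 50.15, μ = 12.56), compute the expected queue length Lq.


a = λ/μ = 3.9928; ρ = a/5 = 0.7986
P₀ = 0.013132
Lq = P₀·a^c·ρ / (c!·(1−ρ)²) = 0.013132·1014.86083·0.7986/(120·0.04058)
= 2.18580

Final: 2.18580


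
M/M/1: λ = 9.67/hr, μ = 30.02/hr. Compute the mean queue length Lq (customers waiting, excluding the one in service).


ρ = 9.67/30.02 = 0.3221
Lq = ρ²/(1−ρ) = 0.1038/0.6779 = 0.1531

Final: 0.1531


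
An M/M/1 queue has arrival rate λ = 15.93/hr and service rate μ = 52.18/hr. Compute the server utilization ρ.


ρ = λ/μ = 15.93/52.18 = 0.3053

Final: 0.3053


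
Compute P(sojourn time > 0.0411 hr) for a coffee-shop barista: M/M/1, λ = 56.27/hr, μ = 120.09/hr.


W ~ Exponential(μ−λ) for M/M/1.
μ − λ = 120.09 − 56.27 = 63.8200
P(W > t) = e^{−(μ−λ)t} = e^{−2.6230} = 0.072585

Final: 0.072585


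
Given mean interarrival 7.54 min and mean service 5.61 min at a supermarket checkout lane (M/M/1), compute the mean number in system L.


λ = 60/7.54 = 7.9576 /hr
μ = 60/5.61 = 10.6952 /hr
ρ = λ/μ = 7.9576/10.6952 = 0.7440
L = ρ/(1−ρ) = 0.7440/0.2560 = 2.9067

Final: 2.9067


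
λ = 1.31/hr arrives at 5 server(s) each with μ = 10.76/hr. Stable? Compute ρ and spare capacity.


Total capacity cμ = 5·10.76 = 53.80/hr
ρ = λ/(cμ) = 1.31/53.80 = 0.02435
Stable ⇔ ρ < 1: YES
Spare capacity = cμ − λ = 53.80 − 1.31 = 52.49/hr

Final: ρ = 0.02435; stable; margin = 52.49/hr


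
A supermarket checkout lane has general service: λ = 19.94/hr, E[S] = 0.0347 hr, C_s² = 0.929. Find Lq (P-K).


ρ = λ·E[S] = 19.94·0.0347 = 0.6919
Lq = ρ²(1+C_s²)/(2(1−ρ)) = 0.4788·(1+0.929)/(2·0.3081)
= 0.4788·1.9290/0.6162 = 1.49881

Final: 1.49881


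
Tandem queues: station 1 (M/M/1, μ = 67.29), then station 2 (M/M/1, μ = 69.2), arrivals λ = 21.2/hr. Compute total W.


Each node sees arrival rate λ = 21.2/hr (tandem ⇒ throughput preserved).
W₁ = 1/(μ₁−λ) = 1/(67.29−21.2) = 0.02170 hr
W₂ = 1/(μ₂−λ) = 1/(69.2−21.2) = 0.02083 hr
W_total = W₁ + W₂ = 0.02170 + 0.02083 = 0.04253 hr

Final: 0.04253 hr


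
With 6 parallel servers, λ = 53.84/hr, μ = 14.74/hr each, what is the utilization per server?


ρ = λ/(cμ) = 53.84/(6·14.74) = 53.84/88.44 = 0.6088

Final: 0.6088


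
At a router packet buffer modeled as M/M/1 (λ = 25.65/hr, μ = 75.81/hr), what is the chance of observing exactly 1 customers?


ρ = 25.65/75.81 = 0.3383
P_n = (1−ρ)·ρ^n = (1 − 0.3383)·0.3383^1 = 0.6617·0.338346 = 0.223868

Final: 0.223868


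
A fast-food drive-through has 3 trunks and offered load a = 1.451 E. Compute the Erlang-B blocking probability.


B(c,a) = (a^c/c!) / Σ_{k=0}^{c} a^k/k!
a^3/3! = 0.509156
Σ terms (k=0..3): 1.00000 + 1.45100 + 1.05270 + 0.50916 = 4.012857
B = 0.509156/4.012857 = 0.126881

Final: 0.126881


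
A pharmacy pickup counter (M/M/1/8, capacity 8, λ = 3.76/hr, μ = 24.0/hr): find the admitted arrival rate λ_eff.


ρ = 0.1567; P_K = (1−ρ)ρ^8/(1−ρ^9) = 0.0000003061
λ_eff = λ(1 − P_K) = 3.76·(1 − 0.0000003061) = 3.76·1.000000 = 3.7600 /hr

Final: 3.7600 /hr


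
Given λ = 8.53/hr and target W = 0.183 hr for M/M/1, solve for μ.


W = 1/(μ−λ) ⇒ μ − λ = 1/W = 1/0.183 = 5.4645
μ = λ + 1/W = 8.53 + 5.4645 = 13.9945 per hr

Final: 13.9945 /hr


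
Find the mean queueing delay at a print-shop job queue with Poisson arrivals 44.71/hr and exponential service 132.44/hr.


ρ = 44.71/132.44 = 0.3376
Wq = ρ/(μ−λ) = 0.3376/(132.44 − 44.71) = 0.3376/87.73 = 0.003848 hr

Final: 0.003848 hr


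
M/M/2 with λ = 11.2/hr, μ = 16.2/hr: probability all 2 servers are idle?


a = λ/μ = 11.2/16.2 = 0.6914; ρ = a/c = 0.3457
Σ_{k=0}^{1} a^k/k! (terms k=0..1) = 1.00000 + 0.69136 = 1.69136
Tail: a^2/(2!(1−ρ)) = 0.47798/(2·0.6543) = 0.36525
P₀ = 1/(1.69136 + 0.36525) = 1/2.05660 = 0.486239

Final: 0.486239


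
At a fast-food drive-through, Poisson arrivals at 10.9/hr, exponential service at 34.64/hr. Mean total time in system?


W = 1/(μ−λ) = 1/(34.64 − 10.9) = 1/23.74 = 0.04212 hr

Final: 0.04212 hr


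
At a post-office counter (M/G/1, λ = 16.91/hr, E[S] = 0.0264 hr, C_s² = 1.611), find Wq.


ρ = λ·E[S] = 16.91·0.0264 = 0.4464
E[S²] = E[S]²(1+C_s²) = 0.0264²·(1+1.611) = 0.001820
Wq = λ·E[S²]/(2(1−ρ)) = 16.91·0.001820/(2·0.5536) = 0.02779 hr

Final: 0.02779 hr


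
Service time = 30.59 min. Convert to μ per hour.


μ = 1/(service time) in consistent units.
1 hour = 60 min, so μ = 60/30.59 = 1.9614 per hour

Final: 1.9614 /hr


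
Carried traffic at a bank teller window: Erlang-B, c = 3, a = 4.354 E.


B(3,4.354) = 0.481182 (Erlang-B)
Carried load = a(1 − B) = 4.354·(1 − 0.481182) = 4.354·0.518818 = 2.2589 E

Final: 2.2589 Erlangs


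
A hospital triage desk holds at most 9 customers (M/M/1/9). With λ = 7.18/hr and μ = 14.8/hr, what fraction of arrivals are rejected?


ρ = λ/μ = 7.18/14.8 = 0.4851
P_K = (1−ρ)ρ^K/(1−ρ^(K+1)) = (0.5149·0.001489)/(1 − 0.0007221)
= 0.0007664/0.999278 = 0.0007670

Final: 0.0007670


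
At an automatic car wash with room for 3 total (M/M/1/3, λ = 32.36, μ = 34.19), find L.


ρ = 32.36/34.19 = 0.9465
L = ρ[1 − (K+1)ρ^K + Kρ^(K+1)] / [(1−ρ)(1−ρ^(K+1))]
Numerator: 0.9465·(1 − 4·0.847868 + 3·0.802486) = 0.015131
Denominator: (0.05352)·(0.197514) = 0.010572
L = 0.015131/0.010572 = 1.4313

Final: 1.4313


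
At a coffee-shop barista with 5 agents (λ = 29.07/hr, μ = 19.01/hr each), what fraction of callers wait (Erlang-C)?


a = λ/μ = 1.5292; ρ = a/5 = 0.3058
P₀ = 0.216327 (from M/M/c formula)
C(c,a) = [a^c/(c!(1−ρ))]·P₀ = [8.36208/(120·0.6942)]·0.216327
= 0.10039·0.216327 = 0.021716

Final: 0.021716


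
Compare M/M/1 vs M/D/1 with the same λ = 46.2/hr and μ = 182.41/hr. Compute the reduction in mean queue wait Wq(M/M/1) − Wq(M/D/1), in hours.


ρ = 46.2/182.41 = 0.2533
Wq(M/M/1) = ρ/(μ−λ) = 0.2533/136.21 = 0.001859 hr
Wq(M/D/1) = ρ/(2(μ−λ)) = 0.0009297 hr
Savings = 0.001859 − 0.0009297 = 0.0009297 hr

Final: 0.0009297 hr


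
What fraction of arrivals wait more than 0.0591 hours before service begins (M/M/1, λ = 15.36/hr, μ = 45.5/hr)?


ρ = 15.36/45.5 = 0.3376
P(Wq > t) = ρ·e^{−(μ−λ)t} = 0.3376·e^{−1.7813}
= 0.3376·0.168423 = 0.056857

Final: 0.056857


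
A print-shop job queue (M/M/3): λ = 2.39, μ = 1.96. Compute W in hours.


a = 1.2194; ρ = 0.4065; P₀ = 0.288021
Lq = P₀·a^c·ρ/(c!(1−ρ)²) = 0.10042
Wq = Lq/λ = 0.10042/2.39 = 0.04202 hr
W = Wq + 1/μ = 0.04202 + 0.51020 = 0.55222 hr

Final: 0.55222 hr


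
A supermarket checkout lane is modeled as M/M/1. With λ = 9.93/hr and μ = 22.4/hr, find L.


ρ = λ/μ = 9.93/22.4 = 0.4433
L = ρ/(1−ρ) = 0.4433/(1 − 0.4433) = 0.4433/0.5567 = 0.7963

Final: 0.7963


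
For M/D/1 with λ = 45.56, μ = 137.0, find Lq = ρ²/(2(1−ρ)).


ρ = 45.56/137.0 = 0.3326
M/D/1: Lq = ρ²/(2(1−ρ)) = 0.1106/(2·0.6674) = 0.08285

Final: 0.08285


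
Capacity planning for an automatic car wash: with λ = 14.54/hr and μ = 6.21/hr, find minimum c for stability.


Stability requires cμ > λ ⇔ c > λ/μ.
λ/μ = 14.54/6.21 = 2.3414
Minimum integer c = ⌊2.3414⌋ + 1 = 3
Check: 3·6.21 = 18.63 > 14.54, while 2·6.21 = 12.42 ≤ 14.54

Final: 3 servers


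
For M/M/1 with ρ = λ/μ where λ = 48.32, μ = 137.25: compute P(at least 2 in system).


ρ = 48.32/137.25 = 0.3521
P(N ≥ n) = ρ^n = 0.3521^2 = 0.123945

Final: 0.123945


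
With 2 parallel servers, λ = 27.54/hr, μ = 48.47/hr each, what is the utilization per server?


ρ = λ/(cμ) = 27.54/(2·48.47) = 27.54/96.94 = 0.2841

Final: 0.2841


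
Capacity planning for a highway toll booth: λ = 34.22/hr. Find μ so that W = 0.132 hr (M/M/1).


W = 1/(μ−λ) ⇒ μ − λ = 1/W = 1/0.132 = 7.5758
μ = λ + 1/W = 34.22 + 7.5758 = 41.7958 per hr

Final: 41.7958 /hr
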